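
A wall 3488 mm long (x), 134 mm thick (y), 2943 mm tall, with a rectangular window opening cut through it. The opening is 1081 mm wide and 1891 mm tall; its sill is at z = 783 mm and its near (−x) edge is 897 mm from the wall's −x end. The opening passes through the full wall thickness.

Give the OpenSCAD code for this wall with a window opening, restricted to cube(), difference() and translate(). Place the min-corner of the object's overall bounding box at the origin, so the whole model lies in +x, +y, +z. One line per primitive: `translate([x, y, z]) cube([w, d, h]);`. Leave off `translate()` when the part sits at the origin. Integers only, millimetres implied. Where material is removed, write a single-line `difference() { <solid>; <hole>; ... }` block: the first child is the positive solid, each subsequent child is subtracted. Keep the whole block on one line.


difference() { cube([3488, 134, 2943]); translate([897, 0, 783]) cube([1081, 134, 1891]); }


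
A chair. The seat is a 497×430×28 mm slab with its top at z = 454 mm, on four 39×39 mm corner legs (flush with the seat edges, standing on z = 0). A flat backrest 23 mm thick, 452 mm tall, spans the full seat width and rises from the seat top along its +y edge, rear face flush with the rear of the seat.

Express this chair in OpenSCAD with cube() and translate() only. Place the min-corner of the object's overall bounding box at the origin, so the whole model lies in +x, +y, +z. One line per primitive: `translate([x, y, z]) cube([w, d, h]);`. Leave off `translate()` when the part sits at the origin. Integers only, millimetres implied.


translate([0, 0, 426]) cube([497, 430, 28]);
cube([39, 39, 426]);
translate([458, 0, 0]) cube([39, 39, 426]);
translate([0, 391, 0]) cube([39, 39, 426]);
translate([458, 391, 0]) cube([39, 39, 426]);
translate([0, 407, 454]) cube([497, 23, 452]);


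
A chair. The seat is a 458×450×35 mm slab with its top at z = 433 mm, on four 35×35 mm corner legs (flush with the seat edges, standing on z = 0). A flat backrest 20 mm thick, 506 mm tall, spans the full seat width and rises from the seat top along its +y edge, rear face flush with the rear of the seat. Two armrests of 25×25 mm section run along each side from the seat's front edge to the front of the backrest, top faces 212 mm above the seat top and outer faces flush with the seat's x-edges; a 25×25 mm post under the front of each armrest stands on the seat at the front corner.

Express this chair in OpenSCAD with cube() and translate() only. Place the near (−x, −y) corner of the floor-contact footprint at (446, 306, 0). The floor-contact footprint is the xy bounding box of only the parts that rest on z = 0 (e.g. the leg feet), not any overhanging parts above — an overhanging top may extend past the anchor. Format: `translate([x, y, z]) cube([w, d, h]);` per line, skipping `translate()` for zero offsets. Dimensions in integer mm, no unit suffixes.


translate([446, 306, 398]) cube([458, 450, 35]);
translate([446, 306, 0]) cube([35, 35, 398]);
translate([869, 306, 0]) cube([35, 35, 398]);
translate([446, 721, 0]) cube([35, 35, 398]);
translate([869, 721, 0]) cube([35, 35, 398]);
translate([446, 736, 433]) cube([458, 20, 506]);
translate([446, 306, 620]) cube([25, 430, 25]);
translate([879, 306, 620]) cube([25, 430, 25]);
translate([446, 306, 433]) cube([25, 25, 187]);
translate([879, 306, 433]) cube([25, 25, 187]);


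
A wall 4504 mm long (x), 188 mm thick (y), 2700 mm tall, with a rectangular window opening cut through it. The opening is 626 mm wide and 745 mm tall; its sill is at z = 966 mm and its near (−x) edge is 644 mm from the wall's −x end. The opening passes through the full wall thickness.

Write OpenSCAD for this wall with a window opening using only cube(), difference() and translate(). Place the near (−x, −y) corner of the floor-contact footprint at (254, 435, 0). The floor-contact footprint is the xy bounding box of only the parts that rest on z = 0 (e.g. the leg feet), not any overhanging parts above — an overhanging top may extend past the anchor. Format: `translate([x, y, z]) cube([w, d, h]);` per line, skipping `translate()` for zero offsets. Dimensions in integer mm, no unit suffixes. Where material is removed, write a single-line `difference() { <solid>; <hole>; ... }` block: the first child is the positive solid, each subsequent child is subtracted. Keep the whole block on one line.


difference() { translate([254, 435, 0]) cube([4504, 188, 2700]); translate([898, 435, 966]) cube([626, 188, 745]); }


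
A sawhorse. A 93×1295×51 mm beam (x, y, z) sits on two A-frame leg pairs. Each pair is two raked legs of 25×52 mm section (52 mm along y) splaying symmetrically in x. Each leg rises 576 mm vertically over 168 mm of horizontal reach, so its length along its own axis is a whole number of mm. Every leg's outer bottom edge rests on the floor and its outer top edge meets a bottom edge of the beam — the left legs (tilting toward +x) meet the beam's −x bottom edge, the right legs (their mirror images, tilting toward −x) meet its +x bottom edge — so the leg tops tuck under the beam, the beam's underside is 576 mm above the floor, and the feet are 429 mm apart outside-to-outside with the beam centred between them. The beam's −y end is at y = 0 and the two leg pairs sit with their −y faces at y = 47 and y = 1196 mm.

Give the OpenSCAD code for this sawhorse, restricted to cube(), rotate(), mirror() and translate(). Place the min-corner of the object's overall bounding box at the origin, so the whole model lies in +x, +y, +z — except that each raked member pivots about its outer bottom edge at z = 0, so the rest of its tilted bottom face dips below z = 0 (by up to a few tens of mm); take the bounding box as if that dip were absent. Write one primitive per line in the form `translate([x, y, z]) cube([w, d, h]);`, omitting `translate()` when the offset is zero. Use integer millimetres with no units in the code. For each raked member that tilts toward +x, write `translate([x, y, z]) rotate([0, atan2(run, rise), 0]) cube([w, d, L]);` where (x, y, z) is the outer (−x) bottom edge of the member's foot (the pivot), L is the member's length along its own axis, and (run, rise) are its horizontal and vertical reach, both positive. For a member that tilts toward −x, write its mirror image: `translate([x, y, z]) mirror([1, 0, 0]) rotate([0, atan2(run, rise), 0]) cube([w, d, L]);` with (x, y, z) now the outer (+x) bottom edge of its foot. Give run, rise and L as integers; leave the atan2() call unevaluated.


// leg length = √(168² + 576²) = 600
// right-leg outer foot x = 2·168 + 93 = 429
// beam min-corner = (168, 0, 576)
translate([168, 0, 576]) cube([93, 1295, 51]);
translate([0, 47, 0]) rotate([0, atan2(168, 576), 0]) cube([25, 52, 600]);
translate([429, 47, 0]) mirror([1, 0, 0]) rotate([0, atan2(168, 576), 0]) cube([25, 52, 600]);
translate([0, 1196, 0]) rotate([0, atan2(168, 576), 0]) cube([25, 52, 600]);
translate([429, 1196, 0]) mirror([1, 0, 0]) rotate([0, atan2(168, 576), 0]) cube([25, 52, 600]);


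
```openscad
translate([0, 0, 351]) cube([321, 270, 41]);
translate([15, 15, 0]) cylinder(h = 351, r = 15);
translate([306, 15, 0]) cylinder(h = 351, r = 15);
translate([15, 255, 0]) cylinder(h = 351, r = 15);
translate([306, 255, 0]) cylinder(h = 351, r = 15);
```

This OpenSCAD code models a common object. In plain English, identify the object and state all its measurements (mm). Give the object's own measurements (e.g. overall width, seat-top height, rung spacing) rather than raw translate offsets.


A four-legged stool. The seat is a 321×270×41 mm slab whose top surface is at z = 392 mm; four round legs, each 30 mm in diameter, run from the floor (z = 0) to the underside of the seat, each leg's axis is inset half a diameter from the nearest pair of seat edges (so the leg's bounding box is flush with the corner).


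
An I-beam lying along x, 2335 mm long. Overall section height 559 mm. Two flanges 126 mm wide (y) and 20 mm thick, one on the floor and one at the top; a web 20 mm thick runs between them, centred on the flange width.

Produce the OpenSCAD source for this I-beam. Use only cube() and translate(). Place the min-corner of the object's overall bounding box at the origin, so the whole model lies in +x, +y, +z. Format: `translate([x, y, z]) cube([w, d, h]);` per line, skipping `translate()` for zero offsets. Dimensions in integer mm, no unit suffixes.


cube([2335, 126, 20]);
translate([0, 53, 20]) cube([2335, 20, 519]);
translate([0, 0, 539]) cube([2335, 126, 20]);


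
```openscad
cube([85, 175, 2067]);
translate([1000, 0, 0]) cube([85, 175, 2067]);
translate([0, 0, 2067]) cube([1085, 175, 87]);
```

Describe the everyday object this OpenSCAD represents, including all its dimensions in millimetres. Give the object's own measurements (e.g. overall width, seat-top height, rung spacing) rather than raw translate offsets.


A door frame. The clear opening is 915 mm wide and 2067 mm high. Two 85 mm wide jambs, 175 mm deep, stand either side of the opening from the floor to the top of the opening. A 87 mm thick head sits across the top of both jambs, spanning the full outside width of the frame.


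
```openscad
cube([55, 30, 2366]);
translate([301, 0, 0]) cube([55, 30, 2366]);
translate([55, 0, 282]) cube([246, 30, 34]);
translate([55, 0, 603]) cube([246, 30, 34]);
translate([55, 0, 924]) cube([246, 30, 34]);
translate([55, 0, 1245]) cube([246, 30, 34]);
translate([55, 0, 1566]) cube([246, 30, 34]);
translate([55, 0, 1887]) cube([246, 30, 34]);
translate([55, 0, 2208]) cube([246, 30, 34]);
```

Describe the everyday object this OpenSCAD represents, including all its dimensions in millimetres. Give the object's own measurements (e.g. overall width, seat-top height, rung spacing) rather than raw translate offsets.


A straight ladder. Two 55×30 mm vertical rails, 2366 mm tall, stand 356 mm apart (outside-to-outside) with their front faces coplanar on the −y side. 7 rungs, each 30 mm deep and 34 mm tall, span between the inner faces of the rails, front faces flush with the rails. The lowest rung's underside is at z = 282 mm and rungs are spaced 321 mm apart (underside to underside).


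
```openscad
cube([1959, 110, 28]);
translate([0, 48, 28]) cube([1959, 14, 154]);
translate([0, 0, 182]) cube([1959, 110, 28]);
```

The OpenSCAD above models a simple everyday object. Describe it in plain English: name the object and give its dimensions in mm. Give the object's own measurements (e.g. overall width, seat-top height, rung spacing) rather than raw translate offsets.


An I-beam lying along x, 1959 mm long. Overall section height 210 mm. Two flanges 110 mm wide (y) and 28 mm thick, one on the floor and one at the top; a web 14 mm thick runs between them, centred on the flange width.


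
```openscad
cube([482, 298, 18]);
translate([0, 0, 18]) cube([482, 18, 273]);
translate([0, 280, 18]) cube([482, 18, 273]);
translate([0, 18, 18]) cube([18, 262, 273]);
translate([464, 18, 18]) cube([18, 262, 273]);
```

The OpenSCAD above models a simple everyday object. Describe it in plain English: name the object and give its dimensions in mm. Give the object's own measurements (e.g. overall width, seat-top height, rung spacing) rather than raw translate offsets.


An open-topped rectangular box: outside dimensions 482×298×291 mm, with a uniform wall and base thickness of 18 mm. The base is a full 482×298 slab on the floor; four walls sit on top of the base. The front and back walls (the −y and +y sides) span the full width; the two side walls fit between them.


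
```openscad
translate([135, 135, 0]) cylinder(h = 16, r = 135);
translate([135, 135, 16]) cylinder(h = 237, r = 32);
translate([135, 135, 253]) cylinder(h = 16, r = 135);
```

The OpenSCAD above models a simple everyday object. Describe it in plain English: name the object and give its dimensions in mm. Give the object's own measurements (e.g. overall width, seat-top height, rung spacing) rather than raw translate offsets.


A spool: two coaxial disc flanges of radius 135 mm and thickness 16 mm, joined by a core cylinder of radius 32 mm and height 237 mm. The lower flange rests on z = 0 and the three cylinders share a vertical axis.


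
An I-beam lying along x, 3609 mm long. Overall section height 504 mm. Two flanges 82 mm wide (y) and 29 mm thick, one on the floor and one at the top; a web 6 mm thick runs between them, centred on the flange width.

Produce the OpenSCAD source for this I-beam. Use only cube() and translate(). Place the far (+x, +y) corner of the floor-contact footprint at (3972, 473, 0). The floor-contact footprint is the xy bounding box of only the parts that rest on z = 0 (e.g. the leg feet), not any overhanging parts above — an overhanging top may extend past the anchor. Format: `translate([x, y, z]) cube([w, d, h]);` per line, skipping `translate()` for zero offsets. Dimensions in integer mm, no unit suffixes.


translate([363, 391, 0]) cube([3609, 82, 29]);
translate([363, 429, 29]) cube([3609, 6, 446]);
translate([363, 391, 475]) cube([3609, 82, 29]);


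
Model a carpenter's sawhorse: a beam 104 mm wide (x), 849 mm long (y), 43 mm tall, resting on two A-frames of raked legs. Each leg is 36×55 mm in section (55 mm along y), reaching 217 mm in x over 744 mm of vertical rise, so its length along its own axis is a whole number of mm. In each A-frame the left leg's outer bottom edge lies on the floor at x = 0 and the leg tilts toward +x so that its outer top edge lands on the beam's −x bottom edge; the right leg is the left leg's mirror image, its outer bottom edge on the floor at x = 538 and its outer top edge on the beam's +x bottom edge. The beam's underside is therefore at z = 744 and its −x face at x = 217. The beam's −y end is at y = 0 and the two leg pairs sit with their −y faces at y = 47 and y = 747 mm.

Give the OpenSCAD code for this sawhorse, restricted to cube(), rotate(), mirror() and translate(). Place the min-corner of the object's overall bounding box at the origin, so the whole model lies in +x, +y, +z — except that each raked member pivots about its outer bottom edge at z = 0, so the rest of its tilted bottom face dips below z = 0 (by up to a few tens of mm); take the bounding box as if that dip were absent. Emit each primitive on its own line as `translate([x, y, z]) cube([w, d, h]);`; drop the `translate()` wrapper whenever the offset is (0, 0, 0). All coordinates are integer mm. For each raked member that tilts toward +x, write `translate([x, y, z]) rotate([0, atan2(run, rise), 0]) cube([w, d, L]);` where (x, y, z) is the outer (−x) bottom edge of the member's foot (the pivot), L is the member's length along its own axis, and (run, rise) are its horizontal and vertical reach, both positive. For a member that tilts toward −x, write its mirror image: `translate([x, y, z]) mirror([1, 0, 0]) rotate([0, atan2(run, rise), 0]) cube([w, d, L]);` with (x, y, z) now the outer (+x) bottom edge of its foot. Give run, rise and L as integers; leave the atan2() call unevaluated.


translate([217, 0, 744]) cube([104, 849, 43]);
translate([0, 47, 0]) rotate([0, atan2(217, 744), 0]) cube([36, 55, 775]);
translate([538, 47, 0]) mirror([1, 0, 0]) rotate([0, atan2(217, 744), 0]) cube([36, 55, 775]);
translate([0, 747, 0]) rotate([0, atan2(217, 744), 0]) cube([36, 55, 775]);
translate([538, 747, 0]) mirror([1, 0, 0]) rotate([0, atan2(217, 744), 0]) cube([36, 55, 775]);


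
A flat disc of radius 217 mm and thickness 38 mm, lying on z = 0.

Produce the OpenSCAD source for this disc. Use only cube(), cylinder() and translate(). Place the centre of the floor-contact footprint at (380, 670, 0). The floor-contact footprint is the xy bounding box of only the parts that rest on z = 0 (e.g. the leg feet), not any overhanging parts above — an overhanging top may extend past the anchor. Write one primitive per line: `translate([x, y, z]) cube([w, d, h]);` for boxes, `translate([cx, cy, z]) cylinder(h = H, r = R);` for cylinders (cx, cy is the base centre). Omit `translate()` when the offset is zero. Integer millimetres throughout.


translate([380, 670, 0]) cylinder(h = 38, r = 217);


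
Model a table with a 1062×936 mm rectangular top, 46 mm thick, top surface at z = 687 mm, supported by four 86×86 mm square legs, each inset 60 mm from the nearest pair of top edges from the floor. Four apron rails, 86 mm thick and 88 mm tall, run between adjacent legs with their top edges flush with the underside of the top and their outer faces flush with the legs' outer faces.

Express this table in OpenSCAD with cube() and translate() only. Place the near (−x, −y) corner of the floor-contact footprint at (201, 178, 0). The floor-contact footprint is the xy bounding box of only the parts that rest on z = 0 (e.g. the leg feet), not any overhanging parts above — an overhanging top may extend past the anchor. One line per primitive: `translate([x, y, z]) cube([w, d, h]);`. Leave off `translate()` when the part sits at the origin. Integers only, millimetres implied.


translate([141, 118, 641]) cube([1062, 936, 46]);
translate([201, 178, 0]) cube([86, 86, 641]);
translate([1057, 178, 0]) cube([86, 86, 641]);
translate([201, 908, 0]) cube([86, 86, 641]);
translate([1057, 908, 0]) cube([86, 86, 641]);
translate([287, 178, 553]) cube([770, 86, 88]);
translate([287, 908, 553]) cube([770, 86, 88]);
translate([201, 264, 553]) cube([86, 644, 88]);
translate([1057, 264, 553]) cube([86, 644, 88]);


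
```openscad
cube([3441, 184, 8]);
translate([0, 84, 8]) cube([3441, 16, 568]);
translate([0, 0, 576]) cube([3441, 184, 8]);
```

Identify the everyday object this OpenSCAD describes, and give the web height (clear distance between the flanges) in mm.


An I-beam. The web height is 568 mm.

Two wide flanges with a thin centred web — an I-beam. Overall 584 mm minus two 8 mm flanges gives a web of 584 − 2·8 = 568 mm.


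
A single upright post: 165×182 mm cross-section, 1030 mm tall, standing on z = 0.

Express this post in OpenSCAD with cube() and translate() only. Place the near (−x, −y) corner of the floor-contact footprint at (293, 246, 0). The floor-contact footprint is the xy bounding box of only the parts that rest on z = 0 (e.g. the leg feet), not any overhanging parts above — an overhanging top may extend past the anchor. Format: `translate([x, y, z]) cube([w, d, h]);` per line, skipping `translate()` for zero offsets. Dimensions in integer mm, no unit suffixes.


translate([293, 246, 0]) cube([165, 182, 1030]);


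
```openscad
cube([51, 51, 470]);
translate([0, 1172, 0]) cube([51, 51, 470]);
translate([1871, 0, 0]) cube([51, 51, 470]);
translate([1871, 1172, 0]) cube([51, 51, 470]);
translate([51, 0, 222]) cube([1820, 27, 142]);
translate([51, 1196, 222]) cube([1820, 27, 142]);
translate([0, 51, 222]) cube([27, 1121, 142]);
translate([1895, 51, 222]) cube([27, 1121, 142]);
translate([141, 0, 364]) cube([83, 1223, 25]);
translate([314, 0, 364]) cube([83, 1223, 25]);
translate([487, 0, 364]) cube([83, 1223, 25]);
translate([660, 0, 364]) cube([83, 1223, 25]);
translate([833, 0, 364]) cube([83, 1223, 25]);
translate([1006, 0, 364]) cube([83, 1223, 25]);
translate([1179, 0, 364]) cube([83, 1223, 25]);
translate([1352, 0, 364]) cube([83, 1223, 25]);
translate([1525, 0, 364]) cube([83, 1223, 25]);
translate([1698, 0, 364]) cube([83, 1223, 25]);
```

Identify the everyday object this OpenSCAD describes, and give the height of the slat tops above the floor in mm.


A bed frame. The slat-top height is 389 mm.

Four posts, four rails, and a row of slats — a bed frame. Slats sit on the rails at z = 222 + 142 = 364; with slat thickness 25, the top is 389 mm.


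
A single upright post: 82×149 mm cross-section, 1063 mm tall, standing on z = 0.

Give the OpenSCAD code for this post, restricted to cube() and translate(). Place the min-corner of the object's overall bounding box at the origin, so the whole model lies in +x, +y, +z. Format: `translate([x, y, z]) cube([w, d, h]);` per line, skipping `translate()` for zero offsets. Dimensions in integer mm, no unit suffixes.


cube([82, 149, 1063]);


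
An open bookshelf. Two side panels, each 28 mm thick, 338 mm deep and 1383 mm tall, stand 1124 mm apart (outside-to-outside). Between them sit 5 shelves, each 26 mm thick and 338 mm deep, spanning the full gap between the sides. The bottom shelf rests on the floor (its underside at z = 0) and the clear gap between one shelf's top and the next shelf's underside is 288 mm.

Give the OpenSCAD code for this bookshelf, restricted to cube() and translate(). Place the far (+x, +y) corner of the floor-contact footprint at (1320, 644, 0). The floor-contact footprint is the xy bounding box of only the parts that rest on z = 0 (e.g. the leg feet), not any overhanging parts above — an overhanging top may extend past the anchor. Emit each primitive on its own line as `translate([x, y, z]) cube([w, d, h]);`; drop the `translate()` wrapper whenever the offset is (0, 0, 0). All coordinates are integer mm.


translate([196, 306, 0]) cube([28, 338, 1383]);
translate([1292, 306, 0]) cube([28, 338, 1383]);
translate([224, 306, 0]) cube([1068, 338, 26]);
translate([224, 306, 314]) cube([1068, 338, 26]);
translate([224, 306, 628]) cube([1068, 338, 26]);
translate([224, 306, 942]) cube([1068, 338, 26]);
translate([224, 306, 1256]) cube([1068, 338, 26]);


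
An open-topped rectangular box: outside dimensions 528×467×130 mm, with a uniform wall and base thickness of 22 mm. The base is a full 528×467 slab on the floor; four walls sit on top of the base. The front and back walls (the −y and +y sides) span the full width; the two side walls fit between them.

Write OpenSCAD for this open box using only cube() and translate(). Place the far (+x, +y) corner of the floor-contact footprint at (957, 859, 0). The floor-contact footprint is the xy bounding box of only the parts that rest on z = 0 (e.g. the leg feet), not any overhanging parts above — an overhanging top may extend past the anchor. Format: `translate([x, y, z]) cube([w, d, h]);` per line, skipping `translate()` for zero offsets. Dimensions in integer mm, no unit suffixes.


translate([429, 392, 0]) cube([528, 467, 22]);
translate([429, 392, 22]) cube([528, 22, 108]);
translate([429, 837, 22]) cube([528, 22, 108]);
translate([429, 414, 22]) cube([22, 423, 108]);
translate([935, 414, 22]) cube([22, 423, 108]);


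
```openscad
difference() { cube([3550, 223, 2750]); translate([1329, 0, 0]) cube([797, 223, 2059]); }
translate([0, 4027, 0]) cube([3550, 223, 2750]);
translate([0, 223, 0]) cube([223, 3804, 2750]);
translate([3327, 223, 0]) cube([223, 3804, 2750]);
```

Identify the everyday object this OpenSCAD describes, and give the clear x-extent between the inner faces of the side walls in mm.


A single room. The interior width is 3104 mm.

Four walls enclosing a rectangle with a door in the front wall — a room. Outside width 3550 minus two 223 mm walls gives 3104 mm.


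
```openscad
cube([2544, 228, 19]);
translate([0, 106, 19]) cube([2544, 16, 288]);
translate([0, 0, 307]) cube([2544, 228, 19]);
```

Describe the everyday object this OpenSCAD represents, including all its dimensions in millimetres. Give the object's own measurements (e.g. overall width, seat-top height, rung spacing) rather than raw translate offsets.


An I-beam lying along x, 2544 mm long. Overall section height 326 mm. Two flanges 228 mm wide (y) and 19 mm thick, one on the floor and one at the top; a web 16 mm thick runs between them, centred on the flange width.


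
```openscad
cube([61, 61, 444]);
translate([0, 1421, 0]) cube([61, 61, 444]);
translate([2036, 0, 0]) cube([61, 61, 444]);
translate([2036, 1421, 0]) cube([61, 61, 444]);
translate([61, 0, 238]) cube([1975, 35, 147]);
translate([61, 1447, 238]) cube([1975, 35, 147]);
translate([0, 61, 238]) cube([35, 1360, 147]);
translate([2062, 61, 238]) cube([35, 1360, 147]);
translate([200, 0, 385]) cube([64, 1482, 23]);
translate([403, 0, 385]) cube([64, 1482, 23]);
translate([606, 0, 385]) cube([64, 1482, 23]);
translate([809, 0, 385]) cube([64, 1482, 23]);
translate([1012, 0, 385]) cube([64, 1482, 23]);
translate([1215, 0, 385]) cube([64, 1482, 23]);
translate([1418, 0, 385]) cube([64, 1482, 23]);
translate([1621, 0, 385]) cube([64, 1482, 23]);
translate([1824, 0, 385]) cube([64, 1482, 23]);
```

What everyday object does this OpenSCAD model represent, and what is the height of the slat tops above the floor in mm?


A bed frame. The slat-top height is 408 mm.

Four posts, four rails, and a row of slats — a bed frame. Slats sit on the rails at z = 238 + 147 = 385; with slat thickness 23, the top is 408 mm.


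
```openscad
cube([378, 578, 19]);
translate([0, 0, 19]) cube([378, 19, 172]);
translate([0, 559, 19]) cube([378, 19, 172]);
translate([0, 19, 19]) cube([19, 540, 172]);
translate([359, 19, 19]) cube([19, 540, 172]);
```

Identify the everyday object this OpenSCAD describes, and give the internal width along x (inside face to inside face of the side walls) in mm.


An open box. The internal width is 340 mm.

A 378×578 base slab with four walls standing on it — an open box. The base is 378 mm wide and the walls are 19 mm thick, so the internal width is 378 − 2 × 19 = 340 mm.


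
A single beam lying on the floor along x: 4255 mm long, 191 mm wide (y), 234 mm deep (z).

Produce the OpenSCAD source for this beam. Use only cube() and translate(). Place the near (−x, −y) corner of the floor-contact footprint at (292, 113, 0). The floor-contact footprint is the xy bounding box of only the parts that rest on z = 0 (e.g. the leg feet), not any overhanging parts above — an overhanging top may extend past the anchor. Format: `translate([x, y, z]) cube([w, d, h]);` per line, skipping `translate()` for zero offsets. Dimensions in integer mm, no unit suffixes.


translate([292, 113, 0]) cube([4255, 191, 234]);


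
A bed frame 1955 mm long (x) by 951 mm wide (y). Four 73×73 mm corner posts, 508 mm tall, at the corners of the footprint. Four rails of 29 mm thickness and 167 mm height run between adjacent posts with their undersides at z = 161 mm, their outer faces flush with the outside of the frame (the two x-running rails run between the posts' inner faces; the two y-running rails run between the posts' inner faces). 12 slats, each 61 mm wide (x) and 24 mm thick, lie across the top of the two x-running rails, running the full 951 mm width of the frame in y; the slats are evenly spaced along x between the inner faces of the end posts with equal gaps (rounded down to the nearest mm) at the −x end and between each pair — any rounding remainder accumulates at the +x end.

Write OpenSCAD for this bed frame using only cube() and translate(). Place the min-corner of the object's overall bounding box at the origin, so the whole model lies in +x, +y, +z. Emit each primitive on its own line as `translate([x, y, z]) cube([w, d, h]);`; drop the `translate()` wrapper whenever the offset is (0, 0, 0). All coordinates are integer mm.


// slat z = rail_z + rail_h = 161 + 167 = 328
// slat gap = ⌊(1809 − 12·61) / 13⌋ = 82
cube([73, 73, 508]);
translate([0, 878, 0]) cube([73, 73, 508]);
translate([1882, 0, 0]) cube([73, 73, 508]);
translate([1882, 878, 0]) cube([73, 73, 508]);
translate([73, 0, 161]) cube([1809, 29, 167]);
translate([73, 922, 161]) cube([1809, 29, 167]);
translate([0, 73, 161]) cube([29, 805, 167]);
translate([1926, 73, 161]) cube([29, 805, 167]);
translate([155, 0, 328]) cube([61, 951, 24]);
translate([298, 0, 328]) cube([61, 951, 24]);
translate([441, 0, 328]) cube([61, 951, 24]);
translate([584, 0, 328]) cube([61, 951, 24]);
translate([727, 0, 328]) cube([61, 951, 24]);
translate([870, 0, 328]) cube([61, 951, 24]);
translate([1013, 0, 328]) cube([61, 951, 24]);
translate([1156, 0, 328]) cube([61, 951, 24]);
translate([1299, 0, 328]) cube([61, 951, 24]);
translate([1442, 0, 328]) cube([61, 951, 24]);
translate([1585, 0, 328]) cube([61, 951, 24]);
translate([1728, 0, 328]) cube([61, 951, 24]);


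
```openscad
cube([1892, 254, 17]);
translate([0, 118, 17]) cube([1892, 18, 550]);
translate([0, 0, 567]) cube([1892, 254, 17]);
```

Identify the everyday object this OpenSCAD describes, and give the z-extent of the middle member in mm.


An I-beam. The web height is 550 mm.

Two wide flanges with a thin centred web — an I-beam. Overall 584 mm minus two 17 mm flanges gives a web of 584 − 2·17 = 550 mm.


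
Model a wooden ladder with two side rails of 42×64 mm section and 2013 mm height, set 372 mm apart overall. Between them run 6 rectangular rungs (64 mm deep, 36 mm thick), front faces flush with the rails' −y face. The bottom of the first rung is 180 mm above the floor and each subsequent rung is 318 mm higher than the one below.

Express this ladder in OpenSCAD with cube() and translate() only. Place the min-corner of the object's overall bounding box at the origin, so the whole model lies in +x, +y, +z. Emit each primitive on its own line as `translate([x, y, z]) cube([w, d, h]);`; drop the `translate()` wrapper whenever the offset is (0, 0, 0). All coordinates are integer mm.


cube([42, 64, 2013]);
translate([330, 0, 0]) cube([42, 64, 2013]);
translate([42, 0, 180]) cube([288, 64, 36]);
translate([42, 0, 498]) cube([288, 64, 36]);
translate([42, 0, 816]) cube([288, 64, 36]);
translate([42, 0, 1134]) cube([288, 64, 36]);
translate([42, 0, 1452]) cube([288, 64, 36]);
translate([42, 0, 1770]) cube([288, 64, 36]);


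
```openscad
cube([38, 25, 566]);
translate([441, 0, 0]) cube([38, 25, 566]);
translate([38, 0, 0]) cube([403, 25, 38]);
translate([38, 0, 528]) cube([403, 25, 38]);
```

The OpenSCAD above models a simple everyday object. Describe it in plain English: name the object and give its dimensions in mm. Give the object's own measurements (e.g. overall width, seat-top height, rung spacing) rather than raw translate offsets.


A rectangular picture frame lying in the x–z plane (depth along y). The opening is 403 mm wide (x) by 490 mm tall (z), surrounded by a border 38 mm wide on all four sides. The frame is 25 mm deep and is made of two full-height vertical stiles with two horizontal rails fitted between them.


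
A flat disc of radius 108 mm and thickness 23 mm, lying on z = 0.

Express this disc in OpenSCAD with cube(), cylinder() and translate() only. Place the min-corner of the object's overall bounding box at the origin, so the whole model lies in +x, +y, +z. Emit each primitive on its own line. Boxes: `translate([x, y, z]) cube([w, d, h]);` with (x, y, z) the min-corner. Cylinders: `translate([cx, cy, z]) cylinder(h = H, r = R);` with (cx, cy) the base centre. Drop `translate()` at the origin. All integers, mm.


translate([108, 108, 0]) cylinder(h = 23, r = 108);


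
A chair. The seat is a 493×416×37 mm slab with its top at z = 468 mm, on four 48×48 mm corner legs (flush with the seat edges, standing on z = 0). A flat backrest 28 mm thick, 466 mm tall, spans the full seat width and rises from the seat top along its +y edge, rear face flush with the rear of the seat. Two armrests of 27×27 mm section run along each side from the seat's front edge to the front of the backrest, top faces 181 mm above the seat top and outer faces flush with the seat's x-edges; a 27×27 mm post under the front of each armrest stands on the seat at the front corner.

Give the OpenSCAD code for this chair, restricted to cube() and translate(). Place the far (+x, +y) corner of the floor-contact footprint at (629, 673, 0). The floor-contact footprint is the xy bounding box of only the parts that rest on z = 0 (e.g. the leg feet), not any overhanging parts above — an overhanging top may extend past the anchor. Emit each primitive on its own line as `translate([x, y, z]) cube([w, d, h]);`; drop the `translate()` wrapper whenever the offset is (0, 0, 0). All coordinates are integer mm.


translate([136, 257, 431]) cube([493, 416, 37]);
translate([136, 257, 0]) cube([48, 48, 431]);
translate([581, 257, 0]) cube([48, 48, 431]);
translate([136, 625, 0]) cube([48, 48, 431]);
translate([581, 625, 0]) cube([48, 48, 431]);
translate([136, 645, 468]) cube([493, 28, 466]);
translate([136, 257, 622]) cube([27, 388, 27]);
translate([602, 257, 622]) cube([27, 388, 27]);
translate([136, 257, 468]) cube([27, 27, 154]);
translate([602, 257, 468]) cube([27, 27, 154]);


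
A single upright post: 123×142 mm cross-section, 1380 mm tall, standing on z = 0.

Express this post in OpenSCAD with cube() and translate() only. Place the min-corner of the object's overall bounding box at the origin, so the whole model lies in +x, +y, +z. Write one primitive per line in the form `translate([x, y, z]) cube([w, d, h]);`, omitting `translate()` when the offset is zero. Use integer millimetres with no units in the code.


cube([123, 142, 1380]);


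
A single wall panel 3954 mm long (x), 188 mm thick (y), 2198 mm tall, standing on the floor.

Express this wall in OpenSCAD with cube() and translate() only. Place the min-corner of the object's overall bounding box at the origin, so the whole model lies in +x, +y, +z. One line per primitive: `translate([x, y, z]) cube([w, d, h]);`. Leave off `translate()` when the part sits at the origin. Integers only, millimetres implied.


cube([3954, 188, 2198]);


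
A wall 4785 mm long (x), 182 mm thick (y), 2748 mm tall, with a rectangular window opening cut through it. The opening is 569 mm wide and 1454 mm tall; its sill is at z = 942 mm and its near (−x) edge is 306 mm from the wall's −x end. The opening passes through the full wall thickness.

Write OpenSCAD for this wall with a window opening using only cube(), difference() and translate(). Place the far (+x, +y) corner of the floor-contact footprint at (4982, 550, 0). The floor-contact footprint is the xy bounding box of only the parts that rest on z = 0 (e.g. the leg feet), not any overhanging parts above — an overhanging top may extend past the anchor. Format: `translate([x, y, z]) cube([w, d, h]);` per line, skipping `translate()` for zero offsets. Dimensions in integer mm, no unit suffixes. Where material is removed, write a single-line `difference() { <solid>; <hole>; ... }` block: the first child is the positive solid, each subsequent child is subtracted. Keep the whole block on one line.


difference() { translate([197, 368, 0]) cube([4785, 182, 2748]); translate([503, 368, 942]) cube([569, 182, 1454]); }


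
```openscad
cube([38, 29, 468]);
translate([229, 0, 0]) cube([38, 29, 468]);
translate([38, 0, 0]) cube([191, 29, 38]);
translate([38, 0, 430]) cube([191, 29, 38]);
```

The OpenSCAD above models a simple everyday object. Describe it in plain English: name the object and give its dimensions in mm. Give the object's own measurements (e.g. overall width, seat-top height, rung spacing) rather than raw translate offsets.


A rectangular picture frame lying in the x–z plane (depth along y). The opening is 191 mm wide (x) by 392 mm tall (z), surrounded by a border 38 mm wide on all four sides. The frame is 29 mm deep and is made of two full-height vertical stiles with two horizontal rails fitted between them.


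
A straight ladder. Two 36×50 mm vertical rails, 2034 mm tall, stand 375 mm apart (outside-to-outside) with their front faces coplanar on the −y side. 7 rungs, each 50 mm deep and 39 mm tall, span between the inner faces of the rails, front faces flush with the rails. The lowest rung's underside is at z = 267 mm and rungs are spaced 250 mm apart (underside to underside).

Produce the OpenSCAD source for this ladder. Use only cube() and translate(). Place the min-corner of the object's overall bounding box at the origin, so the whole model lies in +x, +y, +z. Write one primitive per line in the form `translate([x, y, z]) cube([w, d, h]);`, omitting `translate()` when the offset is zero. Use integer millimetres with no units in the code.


// rung span = 375 - 2*36 = 303
// rung[k] z = 267 + k*250
cube([36, 50, 2034]);
translate([339, 0, 0]) cube([36, 50, 2034]);
translate([36, 0, 267]) cube([303, 50, 39]);
translate([36, 0, 517]) cube([303, 50, 39]);
translate([36, 0, 767]) cube([303, 50, 39]);
translate([36, 0, 1017]) cube([303, 50, 39]);
translate([36, 0, 1267]) cube([303, 50, 39]);
translate([36, 0, 1517]) cube([303, 50, 39]);
translate([36, 0, 1767]) cube([303, 50, 39]);


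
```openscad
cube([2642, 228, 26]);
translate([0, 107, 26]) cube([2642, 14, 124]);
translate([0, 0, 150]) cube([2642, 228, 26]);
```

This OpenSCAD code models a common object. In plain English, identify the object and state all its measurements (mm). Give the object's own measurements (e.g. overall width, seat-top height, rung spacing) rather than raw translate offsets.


An I-beam lying along x, 2642 mm long. Overall section height 176 mm. Two flanges 228 mm wide (y) and 26 mm thick, one on the floor and one at the top; a web 14 mm thick runs between them, centred on the flange width.


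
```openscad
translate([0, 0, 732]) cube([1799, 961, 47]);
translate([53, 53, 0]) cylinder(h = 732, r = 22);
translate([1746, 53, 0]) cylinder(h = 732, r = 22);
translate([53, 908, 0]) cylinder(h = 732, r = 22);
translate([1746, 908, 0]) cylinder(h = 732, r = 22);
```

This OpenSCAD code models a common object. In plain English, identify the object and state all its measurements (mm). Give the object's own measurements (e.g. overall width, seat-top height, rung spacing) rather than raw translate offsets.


A rectangular dining table. The top is 1799×961×47 mm with its upper surface at z = 779 mm. It stands on four round legs of 44 mm diameter, each leg's bounding box inset 31 mm from the nearest pair of top edges, running from the floor to the underside of the top.


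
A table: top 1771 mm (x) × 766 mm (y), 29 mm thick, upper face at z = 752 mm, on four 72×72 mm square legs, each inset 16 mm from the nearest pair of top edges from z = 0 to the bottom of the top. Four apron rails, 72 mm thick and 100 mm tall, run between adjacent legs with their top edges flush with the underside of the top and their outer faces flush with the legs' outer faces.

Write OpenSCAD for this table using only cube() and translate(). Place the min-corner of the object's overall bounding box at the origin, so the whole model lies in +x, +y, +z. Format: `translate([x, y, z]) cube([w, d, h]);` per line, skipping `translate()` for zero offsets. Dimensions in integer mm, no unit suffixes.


// leg_h = 752 - 29 = 723
// apron z = 723 - 100 = 623
translate([0, 0, 723]) cube([1771, 766, 29]);
translate([16, 16, 0]) cube([72, 72, 723]);
translate([1683, 16, 0]) cube([72, 72, 723]);
translate([16, 678, 0]) cube([72, 72, 723]);
translate([1683, 678, 0]) cube([72, 72, 723]);
translate([88, 16, 623]) cube([1595, 72, 100]);
translate([88, 678, 623]) cube([1595, 72, 100]);
translate([16, 88, 623]) cube([72, 590, 100]);
translate([1683, 88, 623]) cube([72, 590, 100]);


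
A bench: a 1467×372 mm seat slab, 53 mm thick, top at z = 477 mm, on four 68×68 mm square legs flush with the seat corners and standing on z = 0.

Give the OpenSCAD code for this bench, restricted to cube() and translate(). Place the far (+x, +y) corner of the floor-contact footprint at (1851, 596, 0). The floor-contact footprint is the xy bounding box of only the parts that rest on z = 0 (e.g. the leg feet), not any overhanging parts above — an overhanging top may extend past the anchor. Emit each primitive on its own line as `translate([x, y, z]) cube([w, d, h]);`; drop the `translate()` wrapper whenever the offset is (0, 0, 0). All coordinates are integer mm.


translate([384, 224, 424]) cube([1467, 372, 53]);
translate([384, 224, 0]) cube([68, 68, 424]);
translate([384, 528, 0]) cube([68, 68, 424]);
translate([1783, 224, 0]) cube([68, 68, 424]);
translate([1783, 528, 0]) cube([68, 68, 424]);


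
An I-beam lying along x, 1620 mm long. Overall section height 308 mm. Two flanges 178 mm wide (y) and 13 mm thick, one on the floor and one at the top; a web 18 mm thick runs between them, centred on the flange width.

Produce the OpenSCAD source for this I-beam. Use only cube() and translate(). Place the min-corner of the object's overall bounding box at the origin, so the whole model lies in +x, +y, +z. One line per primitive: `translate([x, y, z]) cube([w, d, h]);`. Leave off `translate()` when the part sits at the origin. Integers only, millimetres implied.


cube([1620, 178, 13]);
translate([0, 80, 13]) cube([1620, 18, 282]);
translate([0, 0, 295]) cube([1620, 178, 13]);
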